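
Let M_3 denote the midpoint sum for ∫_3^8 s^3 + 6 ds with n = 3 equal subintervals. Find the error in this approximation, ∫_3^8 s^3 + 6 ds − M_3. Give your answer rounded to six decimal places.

Exact integral: ∫_3^8 f(s) ds = 1033.75.
M_3 ≈ 1014.65277778.
Error ≈ 1033.75 − 1014.65277778 ≈ 19.097222.

19.097222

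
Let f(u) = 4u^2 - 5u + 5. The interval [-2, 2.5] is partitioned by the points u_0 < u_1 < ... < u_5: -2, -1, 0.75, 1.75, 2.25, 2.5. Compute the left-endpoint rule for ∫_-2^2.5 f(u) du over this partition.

Subinterval widths: 1, 1.75, 1, 0.5, 0.25.
Left endpoints: -2, -1, 0.75, 1.75, 2.25.
f(-2) = 31, f(-1) = 14, f(0.75) = 3.5, f(1.75) = 8.5, f(2.25) = 14.
Sum = Σ Δu_i · f(u_i).
Sum = 66.75.

66.75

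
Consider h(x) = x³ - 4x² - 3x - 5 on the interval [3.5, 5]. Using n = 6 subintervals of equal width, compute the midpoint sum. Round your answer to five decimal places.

-17.45898

Δx = (5 − 3.5)/6 = 0.25.
Midpoints: 3.625, 3.875, 4.125, 4.375, 4.625, 4.875.
h(3.625) = -10651/512, h(3.875) = -9473/512, h(4.125) = -7807/512, h(4.375) = -5605/512, h(4.625) = -2819/512, h(4.875) = 599/512.
Sum = Δx · [h(3.625) + h(3.875) + h(4.125) + ...].
Sum ≈ -17.45898.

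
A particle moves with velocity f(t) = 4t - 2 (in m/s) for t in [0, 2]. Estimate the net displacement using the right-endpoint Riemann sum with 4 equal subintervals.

Δt = (2 − 0)/4 = 0.5.
Right endpoints: 0.5, 1, 1.5, 2.
f(0.5) = 0, f(1) = 2, f(1.5) = 4, f(2) = 6.
Sum = Δt · [f(0.5) + f(1) + f(1.5) + f(2)].
Sum = 6.

6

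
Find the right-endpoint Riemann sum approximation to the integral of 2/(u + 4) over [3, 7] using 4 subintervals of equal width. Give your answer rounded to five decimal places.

0.85404

Δu = (7 − 3)/4 = 1.
Right endpoints: 4, 5, 6, 7.
f(4) = 0.25, f(5) = 2/9, f(6) = 0.2, f(7) = 2/11.
Sum = Δu · [f(4) + f(5) + f(6) + f(7)].
Sum ≈ 0.85404.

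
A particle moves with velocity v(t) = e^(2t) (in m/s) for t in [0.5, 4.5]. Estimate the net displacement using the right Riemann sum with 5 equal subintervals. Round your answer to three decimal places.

8119.614

Δt = (4.5 − 0.5)/5 = 0.8.
Right endpoints: 1.3, 2.1, 2.9, 3.7, 4.5.
v(1.3) ≈ 13.464, v(2.1) ≈ 66.686, v(2.9) ≈ 330.300, v(3.7) ≈ 1635.984, v(4.5) ≈ 8103.084.
Sum = Δt · [v(1.3) + v(2.1) + v(2.9) + v(3.7) + v(4.5)].
Sum ≈ 8119.614.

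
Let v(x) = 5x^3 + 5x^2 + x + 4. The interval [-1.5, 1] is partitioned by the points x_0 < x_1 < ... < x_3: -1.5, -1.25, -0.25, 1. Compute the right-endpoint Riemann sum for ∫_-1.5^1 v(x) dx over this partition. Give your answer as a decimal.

Subinterval widths: 0.25, 1, 1.25.
Right endpoints: -1.25, -0.25, 1.
v(-1.25) = 0.796875, v(-0.25) = 3.984375, v(1) = 15.
Sum = Σ Δx_i · v(x_i).
Sum = 22.93359375.

22.93359375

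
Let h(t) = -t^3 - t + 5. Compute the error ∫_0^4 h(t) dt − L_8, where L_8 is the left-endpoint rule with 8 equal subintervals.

-16

Exact integral: ∫_0^4 h(t) dt = -52.
L_8 = -36.
Error = -52 − (-36) = -16.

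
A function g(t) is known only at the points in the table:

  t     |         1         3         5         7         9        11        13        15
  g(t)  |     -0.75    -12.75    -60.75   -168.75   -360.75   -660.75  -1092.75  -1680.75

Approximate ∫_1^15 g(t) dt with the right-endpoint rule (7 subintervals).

Δt = 2.
Sum = 2·[(-12.75) + (-60.75) + (-168.75) + (-360.75) + (-660.75) + (-1092.75) + (-1680.75)] = -8074.5.

-8074.5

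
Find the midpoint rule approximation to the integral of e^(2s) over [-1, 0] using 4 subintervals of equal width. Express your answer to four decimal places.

Δs = (0 − (-1))/4 = 0.25.
Midpoints: -0.875, -0.625, -0.375, -0.125.
f(-0.875) ≈ 0.1738, f(-0.625) ≈ 0.2865, f(-0.375) ≈ 0.4724, f(-0.125) ≈ 0.7788.
Sum = Δs · [f(-0.875) + f(-0.625) + f(-0.375) + f(-0.125)].
Sum ≈ 0.4279.

0.4279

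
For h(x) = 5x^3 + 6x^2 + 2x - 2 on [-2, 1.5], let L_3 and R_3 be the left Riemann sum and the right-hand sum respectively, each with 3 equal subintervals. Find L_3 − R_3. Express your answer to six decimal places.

L_3 ≈ -29.02083333.
R_3 = 33.25.
L_3 − R_3 ≈ -62.270833.

-62.270833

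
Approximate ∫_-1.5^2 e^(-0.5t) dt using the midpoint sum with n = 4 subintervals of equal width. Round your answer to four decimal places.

Δt = (2 − (-1.5))/4 = 0.875.
Midpoints: -1.0625, -0.1875, 0.6875, 1.5625.
f(-1.0625) ≈ 1.7011, f(-0.1875) ≈ 1.0983, f(0.6875) ≈ 0.7091, f(1.5625) ≈ 0.4578.
Sum = Δt · [f(-1.0625) + f(-0.1875) + f(0.6875) + f(1.5625)].
Sum ≈ 3.4705.

3.4705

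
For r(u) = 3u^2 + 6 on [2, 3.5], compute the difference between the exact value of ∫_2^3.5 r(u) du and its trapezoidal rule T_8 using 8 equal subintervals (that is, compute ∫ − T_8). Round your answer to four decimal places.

Exact integral: ∫_2^3.5 r(u) du = 43.875.
T_8 ≈ 43.901367.
Error ≈ 43.875 − 43.901367 ≈ -0.0264.

-0.0264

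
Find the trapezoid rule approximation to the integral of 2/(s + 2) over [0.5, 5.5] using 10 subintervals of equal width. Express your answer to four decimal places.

2.2031

Δs = (5.5 − 0.5)/10 = 0.5.
f(0.5) = 0.8, f(1) = 2/3, f(1.5) = 4/7, f(2) = 0.5, f(2.5) = 4/9, f(3) = 0.4, f(3.5) = 4/11, f(4) = 1/3, f(4.5) = 4/13, f(5) = 2/7, f(5.5) = 4/15.
T_10 = (Δs/2)·[f(s_0) + 2f(s_1) + ... + 2f(s_{9}) + f(s_10)].
Sum ≈ 2.2031.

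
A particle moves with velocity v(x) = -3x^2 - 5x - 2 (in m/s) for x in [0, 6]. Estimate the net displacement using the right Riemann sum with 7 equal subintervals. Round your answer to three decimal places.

Δx = (6 − 0)/7 = 6/7.
Right endpoints: 6/7, 12/7, 18/7, 24/7, 30/7, 36/7, 6.
v(6/7) = -416/49, v(12/7) = -950/49, v(18/7) = -1700/49, v(24/7) = -2666/49, v(30/7) = -3848/49, v(36/7) = -5246/49, v(6) = -140.
Sum = Δx · [v(6/7) + v(12/7) + v(18/7) + ...].
Sum ≈ -379.347.

-379.347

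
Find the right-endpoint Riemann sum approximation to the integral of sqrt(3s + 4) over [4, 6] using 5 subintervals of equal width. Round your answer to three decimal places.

8.846

Δs = (6 − 4)/5 = 0.4.
Right endpoints: 4.4, 4.8, 5.2, 5.6, 6.
f(4.4) ≈ 4.147, f(4.8) ≈ 4.290, f(5.2) ≈ 4.427, f(5.6) ≈ 4.561, f(6) ≈ 4.690.
Sum = Δs · [f(4.4) + f(4.8) + f(5.2) + f(5.6) + f(6)].
Sum ≈ 8.846.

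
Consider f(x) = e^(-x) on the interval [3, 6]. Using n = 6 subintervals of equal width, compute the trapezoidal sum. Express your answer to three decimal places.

Δx = (6 − 3)/6 = 0.5.
f(3) ≈ 0.050, f(3.5) ≈ 0.030, f(4) ≈ 0.018, f(4.5) ≈ 0.011, f(5) ≈ 0.007, f(5.5) ≈ 0.004, f(6) ≈ 0.002.
T_6 = (Δx/2)·[f(x_0) + 2f(x_1) + ... + 2f(x_{5}) + f(x_6)].
Sum ≈ 0.048.

0.048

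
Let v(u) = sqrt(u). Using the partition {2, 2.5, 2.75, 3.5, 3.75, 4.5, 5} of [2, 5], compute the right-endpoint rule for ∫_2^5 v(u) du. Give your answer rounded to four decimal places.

Subinterval widths: 0.5, 0.25, 0.75, 0.25, 0.75, 0.5.
Right endpoints: 2.5, 2.75, 3.5, 3.75, 4.5, 5.
v(2.5) ≈ 1.5811, v(2.75) ≈ 1.6583, v(3.5) ≈ 1.8708, v(3.75) ≈ 1.9365, v(4.5) ≈ 2.1213, v(5) ≈ 2.2361.
Sum = Σ Δu_i · v(u_i).
Sum ≈ 5.8014.

5.8014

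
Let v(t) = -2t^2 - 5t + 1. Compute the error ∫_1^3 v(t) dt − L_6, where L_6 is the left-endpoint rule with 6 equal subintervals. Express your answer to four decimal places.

-4.2593

Exact integral: ∫_1^3 v(t) dt ≈ -35.333333.
L_6 ≈ -31.074074.
Error ≈ -35.333333 − (-31.074074) ≈ -4.2593.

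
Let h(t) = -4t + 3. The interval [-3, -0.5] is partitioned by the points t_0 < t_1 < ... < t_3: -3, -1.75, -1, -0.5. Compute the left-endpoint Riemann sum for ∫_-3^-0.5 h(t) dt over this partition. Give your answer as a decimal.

Subinterval widths: 1.25, 0.75, 0.5.
Left endpoints: -3, -1.75, -1.
h(-3) = 15, h(-1.75) = 10, h(-1) = 7.
Sum = Σ Δt_i · h(t_i).
Sum = 29.75.

29.75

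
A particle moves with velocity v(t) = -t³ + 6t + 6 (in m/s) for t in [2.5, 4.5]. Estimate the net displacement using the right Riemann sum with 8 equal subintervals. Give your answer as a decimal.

Δt = (4.5 − 2.5)/8 = 0.25.
Right endpoints: 2.75, 3, 3.25, 3.5, 3.75, 4, 4.25, 4.5.
v(2.75) = 1.703125, v(3) = -3, v(3.25) = -8.828125, v(3.5) = -15.875, v(3.75) = -24.234375, v(4) = -34, v(4.25) = -45.265625, v(4.5) = -58.125.
Sum = Δt · [v(2.75) + v(3) + v(3.25) + ...].
Sum = -46.90625.

-46.90625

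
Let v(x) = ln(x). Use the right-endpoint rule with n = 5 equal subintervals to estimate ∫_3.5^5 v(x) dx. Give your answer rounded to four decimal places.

Δx = (5 − 3.5)/5 = 0.3.
Right endpoints: 3.8, 4.1, 4.4, 4.7, 5.
v(3.8) ≈ 1.3350, v(4.1) ≈ 1.4110, v(4.4) ≈ 1.4816, v(4.7) ≈ 1.5476, v(5) ≈ 1.6094.
Sum = Δx · [v(3.8) + v(4.1) + v(4.4) + v(4.7) + v(5)].
Sum ≈ 2.2154.

2.2154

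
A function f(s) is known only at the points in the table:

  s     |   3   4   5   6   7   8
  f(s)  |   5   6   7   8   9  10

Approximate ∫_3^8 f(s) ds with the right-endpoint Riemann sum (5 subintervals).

40

Δs = 1.
Sum = 1·[6 + 7 + 8 + 9 + 10] = 40.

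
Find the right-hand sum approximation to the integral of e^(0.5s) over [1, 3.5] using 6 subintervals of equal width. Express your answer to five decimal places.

9.09683

Δs = (3.5 − 1)/6 = 5/12.
Right endpoints: 17/12, 11/6, 2.25, 8/3, 37/12, 3.5.
f(17/12) ≈ 2.03060, f(11/6) ≈ 2.50094, f(2.25) ≈ 3.08022, f(8/3) ≈ 3.79367, f(37/12) ≈ 4.67237, f(3.5) ≈ 5.75460.
Sum = Δs · [f(17/12) + f(11/6) + f(2.25) + ...].
Sum ≈ 9.09683.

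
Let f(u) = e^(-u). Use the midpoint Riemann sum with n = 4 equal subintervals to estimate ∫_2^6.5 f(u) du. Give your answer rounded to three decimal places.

Δu = (6.5 − 2)/4 = 1.125.
Midpoints: 2.5625, 3.6875, 4.8125, 5.9375.
f(2.5625) ≈ 0.077, f(3.6875) ≈ 0.025, f(4.8125) ≈ 0.008, f(5.9375) ≈ 0.003.
Sum = Δu · [f(2.5625) + f(3.6875) + f(4.8125) + f(5.9375)].
Sum ≈ 0.127.

0.127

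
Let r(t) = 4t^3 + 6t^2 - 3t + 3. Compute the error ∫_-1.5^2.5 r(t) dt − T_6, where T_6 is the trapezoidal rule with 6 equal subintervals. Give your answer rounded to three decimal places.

Exact integral: ∫_-1.5^2.5 r(t) dt = 78.
T_6 ≈ 81.55556.
Error ≈ 78 − 81.55556 ≈ -3.556.

-3.556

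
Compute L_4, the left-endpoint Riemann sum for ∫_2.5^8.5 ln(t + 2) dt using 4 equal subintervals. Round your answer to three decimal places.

Δt = (8.5 − 2.5)/4 = 1.5.
Left endpoints: 2.5, 4, 5.5, 7.
f(2.5) ≈ 1.504, f(4) ≈ 1.792, f(5.5) ≈ 2.015, f(7) ≈ 2.197.
Sum = Δt · [f(2.5) + f(4) + f(5.5) + f(7)].
Sum ≈ 11.262.

11.262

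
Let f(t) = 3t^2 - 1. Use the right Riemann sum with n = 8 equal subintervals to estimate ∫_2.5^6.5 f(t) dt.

Δt = (6.5 − 2.5)/8 = 0.5.
Right endpoints: 3, 3.5, 4, 4.5, 5, 5.5, 6, 6.5.
f(3) = 26, f(3.5) = 35.75, f(4) = 47, f(4.5) = 59.75, f(5) = 74, f(5.5) = 89.75, f(6) = 107, f(6.5) = 125.75.
Sum = Δt · [f(3) + f(3.5) + f(4) + ...].
Sum = 282.5.

282.5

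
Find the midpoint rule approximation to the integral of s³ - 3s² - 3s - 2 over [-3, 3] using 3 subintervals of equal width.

Δs = (3 − (-3))/3 = 2.
Midpoints: -2, 0, 2.
f(-2) = -16, f(0) = -2, f(2) = -12.
Sum = Δs · [f(-2) + f(0) + f(2)].
Sum = -60.

-60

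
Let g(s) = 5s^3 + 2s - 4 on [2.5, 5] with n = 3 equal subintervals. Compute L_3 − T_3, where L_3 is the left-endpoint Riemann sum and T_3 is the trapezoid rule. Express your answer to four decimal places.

-229.9479

L_3 = 527.5.
T_3 ≈ 757.447917.
L_3 − T_3 ≈ -229.9479.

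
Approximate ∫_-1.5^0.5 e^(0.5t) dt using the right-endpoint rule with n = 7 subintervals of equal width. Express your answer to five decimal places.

1.74203

Δt = (0.5 − (-1.5))/7 = 2/7.
Right endpoints: -17/14, -13/14, -9/14, -5/14, -1/14, 3/14, 0.5.
f(-17/14) ≈ 0.54491, f(-13/14) ≈ 0.62858, f(-9/14) ≈ 0.72511, f(-5/14) ≈ 0.83646, f(-1/14) ≈ 0.96492, f(3/14) ≈ 1.11309, f(0.5) ≈ 1.28403.
Sum = Δt · [f(-17/14) + f(-13/14) + f(-9/14) + ...].
Sum ≈ 1.74203.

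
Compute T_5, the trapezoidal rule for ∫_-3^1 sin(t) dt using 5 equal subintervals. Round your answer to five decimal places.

Δt = (1 − (-3))/5 = 0.8.
f(-3) ≈ -0.14112, f(-2.2) ≈ -0.80850, f(-1.4) ≈ -0.98545, f(-0.6) ≈ -0.56464, f(0.2) ≈ 0.19867, f(1) ≈ 0.84147.
T_5 = (Δt/2)·[f(t_0) + 2f(t_1) + ... + 2f(t_{4}) + f(t_5)].
Sum ≈ -1.44780.

-1.44780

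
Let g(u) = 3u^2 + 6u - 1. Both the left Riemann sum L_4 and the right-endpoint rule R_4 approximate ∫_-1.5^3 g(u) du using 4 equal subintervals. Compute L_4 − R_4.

-53.15625

L_4 = 22.39453125.
R_4 = 75.55078125.
L_4 − R_4 = -53.15625.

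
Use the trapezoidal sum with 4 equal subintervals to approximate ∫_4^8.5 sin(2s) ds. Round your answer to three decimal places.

Δs = (8.5 − 4)/4 = 1.125.
f(4) ≈ 0.989, f(5.125) ≈ -0.735, f(6.25) ≈ -0.066, f(7.375) ≈ 0.818, f(8.5) ≈ -0.961.
T_4 = (Δs/2)·[f(s_0) + 2f(s_1) + 2f(s_2) + 2f(s_3) + f(s_4)].
Sum ≈ 0.035.

0.035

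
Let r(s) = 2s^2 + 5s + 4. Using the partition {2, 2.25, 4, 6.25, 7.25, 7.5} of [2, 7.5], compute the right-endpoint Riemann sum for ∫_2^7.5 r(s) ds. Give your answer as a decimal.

Subinterval widths: 0.25, 1.75, 2.25, 1, 0.25.
Right endpoints: 2.25, 4, 6.25, 7.25, 7.5.
r(2.25) = 25.375, r(4) = 56, r(6.25) = 113.375, r(7.25) = 145.375, r(7.5) = 154.
Sum = Σ Δs_i · r(s_i).
Sum = 543.3125.

543.3125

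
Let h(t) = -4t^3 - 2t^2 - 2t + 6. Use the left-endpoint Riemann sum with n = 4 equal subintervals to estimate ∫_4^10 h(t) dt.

Δt = (10 − 4)/4 = 1.5.
Left endpoints: 4, 5.5, 7, 8.5.
h(4) = -290, h(5.5) = -731, h(7) = -1478, h(8.5) = -2612.
Sum = Δt · [h(4) + h(5.5) + h(7) + h(8.5)].
Sum = -7666.5.

-7666.5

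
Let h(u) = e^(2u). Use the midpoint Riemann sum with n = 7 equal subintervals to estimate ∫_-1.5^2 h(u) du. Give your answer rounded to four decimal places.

26.1701

Δu = (2 − (-1.5))/7 = 0.5.
Midpoints: -1.25, -0.75, -0.25, 0.25, 0.75, 1.25, 1.75.
h(-1.25) ≈ 0.0821, h(-0.75) ≈ 0.2231, h(-0.25) ≈ 0.6065, h(0.25) ≈ 1.6487, h(0.75) ≈ 4.4817, h(1.25) ≈ 12.1825, h(1.75) ≈ 33.1155.
Sum = Δu · [h(-1.25) + h(-0.75) + h(-0.25) + ...].
Sum ≈ 26.1701.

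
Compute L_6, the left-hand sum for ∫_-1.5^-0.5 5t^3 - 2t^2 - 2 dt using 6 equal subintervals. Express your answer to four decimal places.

Δt = (-0.5 − (-1.5))/6 = 1/6.
Left endpoints: -1.5, -4/3, -7/6, -1, -5/6, -2/3.
f(-1.5) = -23.375, f(-4/3) = -470/27, f(-7/6) = -2735/216, f(-1) = -9, f(-5/6) = -1357/216, f(-2/3) = -118/27.
Sum = Δt · [f(-1.5) + f(-4/3) + f(-7/6) + ...].
Sum ≈ -12.1829.

-12.1829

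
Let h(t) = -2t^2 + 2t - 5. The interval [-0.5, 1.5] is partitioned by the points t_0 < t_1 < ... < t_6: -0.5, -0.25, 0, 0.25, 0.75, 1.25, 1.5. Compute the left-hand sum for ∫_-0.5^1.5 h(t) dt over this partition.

-10.3125

Subinterval widths: 0.25, 0.25, 0.25, 0.5, 0.5, 0.25.
Left endpoints: -0.5, -0.25, 0, 0.25, 0.75, 1.25.
h(-0.5) = -6.5, h(-0.25) = -5.625, h(0) = -5, h(0.25) = -4.625, h(0.75) = -4.625, h(1.25) = -5.625.
Sum = Σ Δt_i · h(t_i).
Sum = -10.3125.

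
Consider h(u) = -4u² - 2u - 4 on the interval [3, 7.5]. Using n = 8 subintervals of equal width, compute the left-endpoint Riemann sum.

-537.01171875

Δu = (7.5 − 3)/8 = 0.5625.
Left endpoints: 3, 3.5625, 4.125, 4.6875, 5.25, 5.8125, 6.375, 6.9375.
h(3) = -46, h(3.5625) = -61.890625, h(4.125) = -80.3125, h(4.6875) = -101.265625, h(5.25) = -124.75, h(5.8125) = -150.765625, h(6.375) = -179.3125, h(6.9375) = -210.390625.
Sum = Δu · [h(3) + h(3.5625) + h(4.125) + ...].
Sum = -537.01171875.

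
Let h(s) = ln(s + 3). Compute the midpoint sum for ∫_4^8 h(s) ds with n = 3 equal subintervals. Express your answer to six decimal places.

8.759309

Δs = (8 − 4)/3 = 4/3.
Midpoints: 14/3, 6, 22/3.
h(14/3) ≈ 2.036882, h(6) ≈ 2.197225, h(22/3) ≈ 2.335375.
Sum = Δs · [h(14/3) + h(6) + h(22/3)].
Sum ≈ 8.759309.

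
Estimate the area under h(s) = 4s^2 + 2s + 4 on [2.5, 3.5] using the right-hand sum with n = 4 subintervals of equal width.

49.625

Δs = (3.5 − 2.5)/4 = 0.25.
Right endpoints: 2.75, 3, 3.25, 3.5.
h(2.75) = 39.75, h(3) = 46, h(3.25) = 52.75, h(3.5) = 60.
Sum = Δs · [h(2.75) + h(3) + h(3.25) + h(3.5)].
Sum = 49.625.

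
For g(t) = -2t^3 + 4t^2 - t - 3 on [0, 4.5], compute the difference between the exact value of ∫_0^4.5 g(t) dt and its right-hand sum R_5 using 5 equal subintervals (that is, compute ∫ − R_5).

Exact integral: ∫_0^4.5 g(t) dt = -107.15625.
R_5 = -160.515.
Error = -107.15625 − (-160.515) = 53.35875.

53.35875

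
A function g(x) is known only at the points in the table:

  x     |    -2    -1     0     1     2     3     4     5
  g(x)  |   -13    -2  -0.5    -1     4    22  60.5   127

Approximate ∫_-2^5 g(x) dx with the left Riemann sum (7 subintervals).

Δx = 1.
Sum = 1·[(-13) + (-2) + (-0.5) + (-1) + 4 + 22 + 60.5] = 70.

70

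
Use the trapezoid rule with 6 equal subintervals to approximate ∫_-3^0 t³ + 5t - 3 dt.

Δt = (0 − (-3))/6 = 0.5.
f(-3) = -45, f(-2.5) = -31.125, f(-2) = -21, f(-1.5) = -13.875, f(-1) = -9, f(-0.5) = -5.625, f(0) = -3.
T_6 = (Δt/2)·[f(t_0) + 2f(t_1) + ... + 2f(t_{5}) + f(t_6)].
Sum = -52.3125.

-52.3125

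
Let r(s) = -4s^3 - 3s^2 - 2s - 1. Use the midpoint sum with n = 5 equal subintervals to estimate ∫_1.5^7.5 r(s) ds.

Δs = (7.5 − 1.5)/5 = 1.2.
Midpoints: 2.1, 3.3, 4.5, 5.7, 6.9.
r(2.1) = -55.474, r(3.3) = -184.018, r(4.5) = -435.25, r(5.7) = -850.642, r(6.9) = -1471.666.
Sum = Δs · [r(2.1) + r(3.3) + r(4.5) + r(5.7) + r(6.9)].
Sum = -3596.46.

-3596.46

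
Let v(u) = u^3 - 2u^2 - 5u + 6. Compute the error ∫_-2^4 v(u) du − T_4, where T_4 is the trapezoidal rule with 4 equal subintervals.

Exact integral: ∫_-2^4 v(u) du = 18.
T_4 = 20.25.
Error = 18 − 20.25 = -2.25.

-2.25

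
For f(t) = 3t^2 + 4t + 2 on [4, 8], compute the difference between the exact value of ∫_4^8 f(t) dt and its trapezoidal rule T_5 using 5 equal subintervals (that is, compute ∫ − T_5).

Exact integral: ∫_4^8 f(t) dt = 552.
T_5 = 553.28.
Error = 552 − 553.28 = -1.28.

-1.28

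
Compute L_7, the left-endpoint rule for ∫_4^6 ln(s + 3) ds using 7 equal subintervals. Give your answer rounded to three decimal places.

4.118

Δs = (6 − 4)/7 = 2/7.
Left endpoints: 4, 30/7, 32/7, 34/7, 36/7, 38/7, 40/7.
f(4) ≈ 1.946, f(30/7) ≈ 1.986, f(32/7) ≈ 2.024, f(34/7) ≈ 2.061, f(36/7) ≈ 2.097, f(38/7) ≈ 2.132, f(40/7) ≈ 2.165.
Sum = Δs · [f(4) + f(30/7) + f(32/7) + ...].
Sum ≈ 4.118.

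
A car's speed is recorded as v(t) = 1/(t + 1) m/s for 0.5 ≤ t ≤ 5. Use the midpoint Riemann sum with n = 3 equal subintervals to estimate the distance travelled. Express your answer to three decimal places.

1.352

Δt = (5 − 0.5)/3 = 1.5.
Midpoints: 1.25, 2.75, 4.25.
v(1.25) = 4/9, v(2.75) = 4/15, v(4.25) = 4/21.
Sum = Δt · [v(1.25) + v(2.75) + v(4.25)].
Sum ≈ 1.352.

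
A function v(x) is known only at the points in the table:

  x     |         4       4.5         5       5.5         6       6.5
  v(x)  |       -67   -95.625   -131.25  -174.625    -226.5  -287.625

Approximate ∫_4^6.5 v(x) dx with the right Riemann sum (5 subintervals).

Δx = 0.5.
Sum = 0.5·[(-95.625) + (-131.25) + (-174.625) + (-226.5) + (-287.625)] = -457.8125.

-457.8125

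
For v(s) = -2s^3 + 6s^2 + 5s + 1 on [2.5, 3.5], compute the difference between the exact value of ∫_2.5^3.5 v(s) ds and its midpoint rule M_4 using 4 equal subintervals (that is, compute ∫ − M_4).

-0.0625

Exact integral: ∫_2.5^3.5 v(s) ds = 15.
M_4 = 15.0625.
Error = 15 − 15.0625 = -0.0625.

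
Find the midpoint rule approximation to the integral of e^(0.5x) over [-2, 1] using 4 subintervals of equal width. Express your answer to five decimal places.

2.54674

Δx = (1 − (-2))/4 = 0.75.
Midpoints: -1.625, -0.875, -0.125, 0.625.
f(-1.625) ≈ 0.44375, f(-0.875) ≈ 0.64565, f(-0.125) ≈ 0.93941, f(0.625) ≈ 1.36684.
Sum = Δx · [f(-1.625) + f(-0.875) + f(-0.125) + f(0.625)].
Sum ≈ 2.54674.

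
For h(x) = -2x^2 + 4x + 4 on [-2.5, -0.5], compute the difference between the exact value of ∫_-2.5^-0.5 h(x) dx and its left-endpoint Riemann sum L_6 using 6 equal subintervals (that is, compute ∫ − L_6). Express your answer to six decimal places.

3.407407

Exact integral: ∫_-2.5^-0.5 h(x) dx ≈ -14.33333333.
L_6 ≈ -17.74074074.
Error ≈ -14.33333333 − (-17.74074074) ≈ 3.407407.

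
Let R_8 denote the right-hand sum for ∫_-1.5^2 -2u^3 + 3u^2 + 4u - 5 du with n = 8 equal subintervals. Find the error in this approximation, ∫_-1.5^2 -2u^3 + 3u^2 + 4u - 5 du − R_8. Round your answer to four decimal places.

Exact integral: ∫_-1.5^2 f(u) du = -8.09375.
R_8 ≈ -8.691895.
Error ≈ -8.09375 − (-8.691895) ≈ 0.5981.

0.5981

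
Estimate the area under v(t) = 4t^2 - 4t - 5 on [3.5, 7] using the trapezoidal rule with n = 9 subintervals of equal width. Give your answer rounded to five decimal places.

Δt = (7 − 3.5)/9 = 7/18.
v(3.5) = 30, v(35/9) = 3235/81, v(77/18) = 4138/81, v(14/3) = 571/9, v(91/18) = 6238/81, v(49/9) = 7435/81, v(35/6) = 970/9, v(56/9) = 10123/81, v(119/18) = 11614/81, v(7) = 163.
T_9 = (Δt/2)·[v(t_0) + 2v(t_1) + ... + 2v(t_{8}) + v(t_9)].
Sum ≈ 309.51955.

309.51955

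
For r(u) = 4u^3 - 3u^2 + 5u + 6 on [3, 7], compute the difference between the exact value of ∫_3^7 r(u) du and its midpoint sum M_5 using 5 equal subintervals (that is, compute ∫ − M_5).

Exact integral: ∫_3^7 r(u) du = 2128.
M_5 = 2115.84.
Error = 2128 − 2115.84 = 12.16.

12.16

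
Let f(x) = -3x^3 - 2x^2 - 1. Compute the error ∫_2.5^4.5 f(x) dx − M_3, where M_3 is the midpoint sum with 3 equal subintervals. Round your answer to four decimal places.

-2.4815

Exact integral: ∫_2.5^4.5 f(x) dx ≈ -330.583333.
M_3 ≈ -328.101852.
Error ≈ -330.583333 − (-328.101852) ≈ -2.4815.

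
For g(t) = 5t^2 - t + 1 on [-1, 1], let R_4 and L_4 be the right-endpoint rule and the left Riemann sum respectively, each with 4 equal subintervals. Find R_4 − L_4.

R_4 = 5.25.
L_4 = 6.25.
R_4 − L_4 = -1.

-1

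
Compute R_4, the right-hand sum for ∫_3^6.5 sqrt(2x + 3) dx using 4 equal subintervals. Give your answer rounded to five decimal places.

Δx = (6.5 − 3)/4 = 0.875.
Right endpoints: 3.875, 4.75, 5.625, 6.5.
f(3.875) ≈ 3.27872, f(4.75) ≈ 3.53553, f(5.625) ≈ 3.77492, f(6.5) ≈ 4.00000.
Sum = Δx · [f(3.875) + f(4.75) + f(5.625) + f(6.5)].
Sum ≈ 12.76552.

12.76552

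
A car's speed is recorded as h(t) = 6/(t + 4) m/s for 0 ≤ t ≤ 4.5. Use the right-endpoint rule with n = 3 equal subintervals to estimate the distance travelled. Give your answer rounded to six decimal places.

Δt = (4.5 − 0)/3 = 1.5.
Right endpoints: 1.5, 3, 4.5.
h(1.5) = 12/11, h(3) = 6/7, h(4.5) = 12/17.
Sum = Δt · [h(1.5) + h(3) + h(4.5)].
Sum ≈ 3.980901.

3.980901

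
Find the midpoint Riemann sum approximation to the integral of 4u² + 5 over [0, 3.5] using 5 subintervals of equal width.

74.095

Δu = (3.5 − 0)/5 = 0.7.
Midpoints: 0.35, 1.05, 1.75, 2.45, 3.15.
f(0.35) = 5.49, f(1.05) = 9.41, f(1.75) = 17.25, f(2.45) = 29.01, f(3.15) = 44.69.
Sum = Δu · [f(0.35) + f(1.05) + f(1.75) + f(2.45) + f(3.15)].
Sum = 74.095.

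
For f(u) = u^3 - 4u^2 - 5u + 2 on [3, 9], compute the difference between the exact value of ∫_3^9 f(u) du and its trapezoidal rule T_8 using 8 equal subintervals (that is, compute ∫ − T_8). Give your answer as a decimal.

-7.875

Exact integral: ∫_3^9 f(u) du = 516.
T_8 = 523.875.
Error = 516 − 523.875 = -7.875.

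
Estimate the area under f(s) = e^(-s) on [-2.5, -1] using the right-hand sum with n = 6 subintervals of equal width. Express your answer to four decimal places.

Δs = (-1 − (-2.5))/6 = 0.25.
Right endpoints: -2.25, -2, -1.75, -1.5, -1.25, -1.
f(-2.25) ≈ 9.4877, f(-2) ≈ 7.3891, f(-1.75) ≈ 5.7546, f(-1.5) ≈ 4.4817, f(-1.25) ≈ 3.4903, f(-1) ≈ 2.7183.
Sum = Δs · [f(-2.25) + f(-2) + f(-1.75) + ...].
Sum ≈ 8.3304.

8.3304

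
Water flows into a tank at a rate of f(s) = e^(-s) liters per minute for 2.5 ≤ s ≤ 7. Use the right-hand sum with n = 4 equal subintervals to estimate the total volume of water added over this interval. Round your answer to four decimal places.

0.0439

Δs = (7 − 2.5)/4 = 1.125.
Right endpoints: 3.625, 4.75, 5.875, 7.
f(3.625) ≈ 0.0266, f(4.75) ≈ 0.0087, f(5.875) ≈ 0.0028, f(7) ≈ 0.0009.
Sum = Δs · [f(3.625) + f(4.75) + f(5.875) + f(7)].
Sum ≈ 0.0439.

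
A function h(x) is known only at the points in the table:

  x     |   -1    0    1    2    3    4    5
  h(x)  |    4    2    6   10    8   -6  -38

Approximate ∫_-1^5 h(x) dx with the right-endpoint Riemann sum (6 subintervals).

-18

Δx = 1.
Sum = 1·[2 + 6 + 10 + 8 + (-6) + (-38)] = -18.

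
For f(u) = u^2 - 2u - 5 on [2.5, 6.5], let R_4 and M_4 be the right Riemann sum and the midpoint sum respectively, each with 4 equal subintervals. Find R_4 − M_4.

R_4 = 45.
M_4 = 30.
R_4 − M_4 = 15.

15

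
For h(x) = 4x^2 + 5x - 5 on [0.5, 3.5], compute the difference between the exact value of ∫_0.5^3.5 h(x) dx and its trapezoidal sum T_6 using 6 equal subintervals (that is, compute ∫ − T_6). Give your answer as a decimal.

Exact integral: ∫_0.5^3.5 h(x) dx = 72.
T_6 = 72.5.
Error = 72 − 72.5 = -0.5.

-0.5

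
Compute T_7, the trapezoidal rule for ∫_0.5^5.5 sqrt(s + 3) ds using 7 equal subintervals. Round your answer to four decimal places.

12.1517

Δs = (5.5 − 0.5)/7 = 5/7.
f(0.5) ≈ 1.8708, f(17/14) ≈ 2.0529, f(27/14) ≈ 2.2200, f(37/14) ≈ 2.3755, f(47/14) ≈ 2.5213, f(57/14) ≈ 2.6592, f(67/14) ≈ 2.7903, f(5.5) ≈ 2.9155.
T_7 = (Δs/2)·[f(s_0) + 2f(s_1) + ... + 2f(s_{6}) + f(s_7)].
Sum ≈ 12.1517.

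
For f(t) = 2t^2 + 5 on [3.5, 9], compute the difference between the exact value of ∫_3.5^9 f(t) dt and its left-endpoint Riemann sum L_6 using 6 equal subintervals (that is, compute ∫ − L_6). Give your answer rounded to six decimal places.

61.480324

Exact integral: ∫_3.5^9 f(t) dt ≈ 484.91666667.
L_6 ≈ 423.43634259.
Error ≈ 484.91666667 − 423.43634259 ≈ 61.480324.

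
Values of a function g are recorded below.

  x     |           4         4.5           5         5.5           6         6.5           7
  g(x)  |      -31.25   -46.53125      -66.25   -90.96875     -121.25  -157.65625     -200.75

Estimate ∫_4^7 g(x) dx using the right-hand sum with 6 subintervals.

Δx = 0.5.
Sum = 0.5·[(-46.53125) + (-66.25) + (-90.96875) + (-121.25) + (-157.65625) + (-200.75)] = -341.703125.

-341.703125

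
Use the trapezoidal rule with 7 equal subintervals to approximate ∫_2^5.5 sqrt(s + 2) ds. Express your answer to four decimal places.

Δs = (5.5 − 2)/7 = 0.5.
f(2) ≈ 2.0000, f(2.5) ≈ 2.1213, f(3) ≈ 2.2361, f(3.5) ≈ 2.3452, f(4) ≈ 2.4495, f(4.5) ≈ 2.5495, f(5) ≈ 2.6458, f(5.5) ≈ 2.7386.
T_7 = (Δs/2)·[f(s_0) + 2f(s_1) + ... + 2f(s_{6}) + f(s_7)].
Sum ≈ 8.3583.

8.3583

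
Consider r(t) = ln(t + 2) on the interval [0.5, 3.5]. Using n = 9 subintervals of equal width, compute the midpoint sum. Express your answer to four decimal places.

4.0864

Δt = (3.5 − 0.5)/9 = 1/3.
Midpoints: 2/3, 1, 4/3, 5/3, 2, 7/3, 8/3, 3, 10/3.
r(2/3) ≈ 0.9808, r(1) ≈ 1.0986, r(4/3) ≈ 1.2040, r(5/3) ≈ 1.2993, r(2) ≈ 1.3863, r(7/3) ≈ 1.4663, r(8/3) ≈ 1.5404, r(3) ≈ 1.6094, r(10/3) ≈ 1.6740.
Sum = Δt · [r(2/3) + r(1) + r(4/3) + ...].
Sum ≈ 4.0864.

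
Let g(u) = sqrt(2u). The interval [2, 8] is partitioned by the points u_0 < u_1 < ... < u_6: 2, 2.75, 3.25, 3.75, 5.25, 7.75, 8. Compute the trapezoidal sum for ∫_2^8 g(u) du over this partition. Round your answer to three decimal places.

Subinterval widths: 0.75, 0.5, 0.5, 1.5, 2.5, 0.25.
g(2) ≈ 2.000, g(2.75) ≈ 2.345, g(3.25) ≈ 2.550, g(3.75) ≈ 2.739, g(5.25) ≈ 3.240, g(7.75) ≈ 3.937, g(8) ≈ 4.000.
On each subinterval the trapezoid contributes (Δu_i/2)·[g(u_{i-1}) + g(u_i)].
Sum ≈ 18.623.

18.623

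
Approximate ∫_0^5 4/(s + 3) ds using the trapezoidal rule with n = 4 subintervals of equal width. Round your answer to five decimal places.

Δs = (5 − 0)/4 = 1.25.
f(0) = 4/3, f(1.25) = 16/17, f(2.5) = 8/11, f(3.75) = 16/27, f(5) = 0.5.
T_4 = (Δs/2)·[f(s_0) + 2f(s_1) + 2f(s_2) + 2f(s_3) + f(s_4)].
Sum ≈ 3.97214.

3.97214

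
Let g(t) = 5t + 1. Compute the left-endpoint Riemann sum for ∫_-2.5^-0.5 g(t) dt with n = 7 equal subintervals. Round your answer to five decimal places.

-14.42857

Δt = (-0.5 − (-2.5))/7 = 2/7.
Left endpoints: -2.5, -31/14, -27/14, -23/14, -19/14, -15/14, -11/14.
g(-2.5) = -11.5, g(-31/14) = -141/14, g(-27/14) = -121/14, g(-23/14) = -101/14, g(-19/14) = -81/14, g(-15/14) = -61/14, g(-11/14) = -41/14.
Sum = Δt · [g(-2.5) + g(-31/14) + g(-27/14) + ...].
Sum ≈ -14.42857.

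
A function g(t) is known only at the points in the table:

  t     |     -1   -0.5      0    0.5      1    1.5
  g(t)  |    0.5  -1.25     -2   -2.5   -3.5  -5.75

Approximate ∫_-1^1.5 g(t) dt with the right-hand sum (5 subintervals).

-7.5

Δt = 0.5.
Sum = 0.5·[(-1.25) + (-2) + (-2.5) + (-3.5) + (-5.75)] = -7.5.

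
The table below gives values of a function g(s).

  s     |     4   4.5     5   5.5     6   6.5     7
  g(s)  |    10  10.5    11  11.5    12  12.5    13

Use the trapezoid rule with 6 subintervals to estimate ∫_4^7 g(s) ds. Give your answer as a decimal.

Δs = 0.5.
T_6 = (0.5/2)·[10 + 2·10.5 + 2·11 + 2·11.5 + 2·12 + 2·12.5 + 13] = 34.5.

34.5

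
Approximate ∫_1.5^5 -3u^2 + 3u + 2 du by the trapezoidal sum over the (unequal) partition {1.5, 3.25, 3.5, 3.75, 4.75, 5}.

-83.703125

Subinterval widths: 1.75, 0.25, 0.25, 1, 0.25.
f(1.5) = -0.25, f(3.25) = -19.9375, f(3.5) = -24.25, f(3.75) = -28.9375, f(4.75) = -51.4375, f(5) = -58.
On each subinterval the trapezoid contributes (Δu_i/2)·[f(u_{i-1}) + f(u_i)].
Sum = -83.703125.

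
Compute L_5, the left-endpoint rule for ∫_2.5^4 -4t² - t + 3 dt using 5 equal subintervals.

-58.89

Δt = (4 − 2.5)/5 = 0.3.
Left endpoints: 2.5, 2.8, 3.1, 3.4, 3.7.
f(2.5) = -24.5, f(2.8) = -31.16, f(3.1) = -38.54, f(3.4) = -46.64, f(3.7) = -55.46.
Sum = Δt · [f(2.5) + f(2.8) + f(3.1) + f(3.4) + f(3.7)].
Sum = -58.89.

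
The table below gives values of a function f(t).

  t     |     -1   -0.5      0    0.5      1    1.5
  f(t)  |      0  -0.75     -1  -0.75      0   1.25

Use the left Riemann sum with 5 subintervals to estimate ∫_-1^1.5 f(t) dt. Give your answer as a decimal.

Δt = 0.5.
Sum = 0.5·[0 + (-0.75) + (-1) + (-0.75) + 0] = -1.25.

-1.25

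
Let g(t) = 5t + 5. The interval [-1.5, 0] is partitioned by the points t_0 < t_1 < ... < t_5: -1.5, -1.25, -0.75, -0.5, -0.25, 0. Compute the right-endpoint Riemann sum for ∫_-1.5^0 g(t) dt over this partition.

Subinterval widths: 0.25, 0.5, 0.25, 0.25, 0.25.
Right endpoints: -1.25, -0.75, -0.5, -0.25, 0.
g(-1.25) = -1.25, g(-0.75) = 1.25, g(-0.5) = 2.5, g(-0.25) = 3.75, g(0) = 5.
Sum = Σ Δt_i · g(t_i).
Sum = 3.125.

3.125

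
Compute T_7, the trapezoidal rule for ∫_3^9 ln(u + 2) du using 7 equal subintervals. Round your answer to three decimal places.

12.323

Δu = (9 − 3)/7 = 6/7.
f(3) ≈ 1.609, f(27/7) ≈ 1.768, f(33/7) ≈ 1.904, f(39/7) ≈ 2.024, f(45/7) ≈ 2.132, f(51/7) ≈ 2.228, f(57/7) ≈ 2.317, f(9) ≈ 2.398.
T_7 = (Δu/2)·[f(u_0) + 2f(u_1) + ... + 2f(u_{6}) + f(u_7)].
Sum ≈ 12.323.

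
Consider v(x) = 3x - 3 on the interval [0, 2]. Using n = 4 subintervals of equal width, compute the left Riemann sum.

Δx = (2 − 0)/4 = 0.5.
Left endpoints: 0, 0.5, 1, 1.5.
v(0) = -3, v(0.5) = -1.5, v(1) = 0, v(1.5) = 1.5.
Sum = Δx · [v(0) + v(0.5) + v(1) + v(1.5)].
Sum = -1.5.

-1.5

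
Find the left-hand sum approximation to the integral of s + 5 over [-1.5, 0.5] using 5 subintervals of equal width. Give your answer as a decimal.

8.6

Δs = (0.5 − (-1.5))/5 = 0.4.
Left endpoints: -1.5, -1.1, -0.7, -0.3, 0.1.
f(-1.5) = 3.5, f(-1.1) = 3.9, f(-0.7) = 4.3, f(-0.3) = 4.7, f(0.1) = 5.1.
Sum = Δs · [f(-1.5) + f(-1.1) + f(-0.7) + f(-0.3) + f(0.1)].
Sum = 8.6.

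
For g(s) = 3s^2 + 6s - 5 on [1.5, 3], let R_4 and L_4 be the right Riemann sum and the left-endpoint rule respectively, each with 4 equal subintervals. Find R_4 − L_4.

10.96875

R_4 = 41.96484375.
L_4 = 30.99609375.
R_4 − L_4 = 10.96875.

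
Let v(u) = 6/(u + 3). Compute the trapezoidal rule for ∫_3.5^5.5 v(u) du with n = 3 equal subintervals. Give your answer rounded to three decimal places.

Δu = (5.5 − 3.5)/3 = 2/3.
v(3.5) = 12/13, v(25/6) = 36/43, v(29/6) = 36/47, v(5.5) = 12/17.
T_3 = (Δu/2)·[v(u_0) + 2v(u_1) + 2v(u_2) + v(u_3)].
Sum ≈ 1.612.

1.612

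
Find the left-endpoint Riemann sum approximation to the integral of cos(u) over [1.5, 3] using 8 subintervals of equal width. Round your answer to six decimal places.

Δu = (3 − 1.5)/8 = 0.1875.
Left endpoints: 1.5, 1.6875, 1.875, 2.0625, 2.25, 2.4375, 2.625, 2.8125.
f(1.5) ≈ 0.070737, f(1.6875) ≈ -0.116439, f(1.875) ≈ -0.299534, f(2.0625) ≈ -0.472128, f(2.25) ≈ -0.628174, f(2.4375) ≈ -0.762199, f(2.625) ≈ -0.869507, f(2.8125) ≈ -0.946336.
Sum = Δu · [f(1.5) + f(1.6875) + f(1.875) + ...].
Sum ≈ -0.754421.

-0.754421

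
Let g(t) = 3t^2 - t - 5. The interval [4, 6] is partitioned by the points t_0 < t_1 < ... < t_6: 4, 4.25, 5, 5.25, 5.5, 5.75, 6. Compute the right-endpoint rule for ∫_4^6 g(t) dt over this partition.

Subinterval widths: 0.25, 0.75, 0.25, 0.25, 0.25, 0.25.
Right endpoints: 4.25, 5, 5.25, 5.5, 5.75, 6.
g(4.25) = 44.9375, g(5) = 65, g(5.25) = 72.4375, g(5.5) = 80.25, g(5.75) = 88.4375, g(6) = 97.
Sum = Σ Δt_i · g(t_i).
Sum = 144.515625.

144.515625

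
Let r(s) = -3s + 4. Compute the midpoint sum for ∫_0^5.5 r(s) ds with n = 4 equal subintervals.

Δs = (5.5 − 0)/4 = 1.375.
Midpoints: 0.6875, 2.0625, 3.4375, 4.8125.
r(0.6875) = 1.9375, r(2.0625) = -2.1875, r(3.4375) = -6.3125, r(4.8125) = -10.4375.
Sum = Δs · [r(0.6875) + r(2.0625) + r(3.4375) + r(4.8125)].
Sum = -23.375.

-23.375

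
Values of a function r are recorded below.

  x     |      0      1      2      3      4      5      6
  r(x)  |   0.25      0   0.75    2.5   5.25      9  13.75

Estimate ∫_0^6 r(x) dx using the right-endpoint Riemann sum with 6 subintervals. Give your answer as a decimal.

31.25

Δx = 1.
Sum = 1·[0 + 0.75 + 2.5 + 5.25 + 9 + 13.75] = 31.25.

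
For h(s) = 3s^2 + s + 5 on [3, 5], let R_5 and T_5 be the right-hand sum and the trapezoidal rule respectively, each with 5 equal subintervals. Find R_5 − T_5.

10

R_5 = 126.16.
T_5 = 116.16.
R_5 − T_5 = 10.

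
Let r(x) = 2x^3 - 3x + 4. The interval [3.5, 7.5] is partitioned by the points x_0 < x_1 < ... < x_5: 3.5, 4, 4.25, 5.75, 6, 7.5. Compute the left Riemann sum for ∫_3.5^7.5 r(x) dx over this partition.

Subinterval widths: 0.5, 0.25, 1.5, 0.25, 1.5.
Left endpoints: 3.5, 4, 4.25, 5.75, 6.
r(3.5) = 79.25, r(4) = 120, r(4.25) = 144.78125, r(5.75) = 366.96875, r(6) = 418.
Sum = Σ Δx_i · r(x_i).
Sum = 1005.5390625.

1005.5390625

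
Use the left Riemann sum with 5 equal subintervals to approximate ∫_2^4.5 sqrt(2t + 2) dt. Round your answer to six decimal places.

7.042973

Δt = (4.5 − 2)/5 = 0.5.
Left endpoints: 2, 2.5, 3, 3.5, 4.
f(2) ≈ 2.449490, f(2.5) ≈ 2.645751, f(3) ≈ 2.828427, f(3.5) ≈ 3.000000, f(4) ≈ 3.162278.
Sum = Δt · [f(2) + f(2.5) + f(3) + f(3.5) + f(4)].
Sum ≈ 7.042973.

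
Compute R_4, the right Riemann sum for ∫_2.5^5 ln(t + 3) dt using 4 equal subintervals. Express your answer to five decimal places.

Δt = (5 − 2.5)/4 = 0.625.
Right endpoints: 3.125, 3.75, 4.375, 5.
f(3.125) ≈ 1.81238, f(3.75) ≈ 1.90954, f(4.375) ≈ 1.99810, f(5) ≈ 2.07944.
Sum = Δt · [f(3.125) + f(3.75) + f(4.375) + f(5)].
Sum ≈ 4.87466.

4.87466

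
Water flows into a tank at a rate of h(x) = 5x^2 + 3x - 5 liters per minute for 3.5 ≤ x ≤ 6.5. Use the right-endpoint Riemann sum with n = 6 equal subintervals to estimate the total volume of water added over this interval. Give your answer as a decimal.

Δx = (6.5 − 3.5)/6 = 0.5.
Right endpoints: 4, 4.5, 5, 5.5, 6, 6.5.
h(4) = 87, h(4.5) = 109.75, h(5) = 135, h(5.5) = 162.75, h(6) = 193, h(6.5) = 225.75.
Sum = Δx · [h(4) + h(4.5) + h(5) + ...].
Sum = 456.625.

456.625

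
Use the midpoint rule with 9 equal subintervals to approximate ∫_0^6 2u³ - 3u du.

Δu = (6 − 0)/9 = 2/3.
Midpoints: 1/3, 1, 5/3, 7/3, 3, 11/3, 13/3, 5, 17/3.
f(1/3) = -25/27, f(1) = -1, f(5/3) = 115/27, f(7/3) = 497/27, f(3) = 45, f(11/3) = 2365/27, f(13/3) = 4043/27, f(5) = 235, f(17/3) = 9367/27.
Sum = Δu · [f(1/3) + f(1) + f(5/3) + ...].
Sum = 590.

590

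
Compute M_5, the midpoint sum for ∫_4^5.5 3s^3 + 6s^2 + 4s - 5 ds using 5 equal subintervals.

Δs = (5.5 − 4)/5 = 0.3.
Midpoints: 4.15, 4.45, 4.75, 5.05, 5.35.
f(4.15) = 329.355125, f(4.45) = 395.978375, f(4.75) = 470.890625, f(5.05) = 554.577875, f(5.35) = 647.526125.
Sum = Δs · [f(4.15) + f(4.45) + f(4.75) + f(5.05) + f(5.35)].
Sum = 719.4984375.

719.4984375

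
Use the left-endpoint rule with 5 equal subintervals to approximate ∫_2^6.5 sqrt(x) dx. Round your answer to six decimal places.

8.640802

Δx = (6.5 − 2)/5 = 0.9.
Left endpoints: 2, 2.9, 3.8, 4.7, 5.6.
f(2) ≈ 1.414214, f(2.9) ≈ 1.702939, f(3.8) ≈ 1.949359, f(4.7) ≈ 2.167948, f(5.6) ≈ 2.366432.
Sum = Δx · [f(2) + f(2.9) + f(3.8) + f(4.7) + f(5.6)].
Sum ≈ 8.640802.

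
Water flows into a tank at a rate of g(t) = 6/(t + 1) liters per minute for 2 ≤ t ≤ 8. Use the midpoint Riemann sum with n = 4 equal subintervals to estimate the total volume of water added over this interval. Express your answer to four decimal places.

6.5385

Δt = (8 − 2)/4 = 1.5.
Midpoints: 2.75, 4.25, 5.75, 7.25.
g(2.75) = 1.6, g(4.25) = 8/7, g(5.75) = 8/9, g(7.25) = 8/11.
Sum = Δt · [g(2.75) + g(4.25) + g(5.75) + g(7.25)].
Sum ≈ 6.5385.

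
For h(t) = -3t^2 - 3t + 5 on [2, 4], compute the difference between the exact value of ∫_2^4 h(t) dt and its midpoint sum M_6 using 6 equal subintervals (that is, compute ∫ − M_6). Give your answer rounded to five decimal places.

-0.05556

Exact integral: ∫_2^4 h(t) dt = -64.
M_6 ≈ -63.9444444.
Error ≈ -64 − (-63.9444444) ≈ -0.05556.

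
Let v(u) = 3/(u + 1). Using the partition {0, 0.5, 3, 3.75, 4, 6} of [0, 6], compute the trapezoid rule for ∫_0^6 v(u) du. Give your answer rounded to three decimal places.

6.388

Subinterval widths: 0.5, 2.5, 0.75, 0.25, 2.
v(0) = 3, v(0.5) = 2, v(3) = 0.75, v(3.75) = 12/19, v(4) = 0.6, v(6) = 3/7.
On each subinterval the trapezoid contributes (Δu_i/2)·[v(u_{i-1}) + v(u_i)].
Sum ≈ 6.388.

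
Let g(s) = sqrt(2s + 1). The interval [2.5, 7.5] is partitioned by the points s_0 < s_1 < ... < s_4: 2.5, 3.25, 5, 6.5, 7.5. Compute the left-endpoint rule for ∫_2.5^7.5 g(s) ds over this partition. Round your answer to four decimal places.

15.3463

Subinterval widths: 0.75, 1.75, 1.5, 1.
Left endpoints: 2.5, 3.25, 5, 6.5.
g(2.5) ≈ 2.4495, g(3.25) ≈ 2.7386, g(5) ≈ 3.3166, g(6.5) ≈ 3.7417.
Sum = Σ Δs_i · g(s_i).
Sum ≈ 15.3463.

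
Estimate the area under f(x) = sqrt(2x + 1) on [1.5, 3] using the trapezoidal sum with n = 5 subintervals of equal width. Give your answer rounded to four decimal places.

Δx = (3 − 1.5)/5 = 0.3.
f(1.5) ≈ 2.0000, f(1.8) ≈ 2.1448, f(2.1) ≈ 2.2804, f(2.4) ≈ 2.4083, f(2.7) ≈ 2.5298, f(3) ≈ 2.6458.
T_5 = (Δx/2)·[f(x_0) + 2f(x_1) + ... + 2f(x_{4}) + f(x_5)].
Sum ≈ 3.5058.

3.5058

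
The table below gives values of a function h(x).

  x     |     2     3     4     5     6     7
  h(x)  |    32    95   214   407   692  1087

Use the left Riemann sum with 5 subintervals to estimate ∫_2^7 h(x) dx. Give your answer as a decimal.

1440

Δx = 1.
Sum = 1·[32 + 95 + 214 + 407 + 692] = 1440.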